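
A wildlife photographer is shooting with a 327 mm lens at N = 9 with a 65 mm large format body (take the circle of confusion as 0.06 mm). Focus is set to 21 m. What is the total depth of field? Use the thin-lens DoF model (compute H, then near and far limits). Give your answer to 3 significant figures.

4.43 m

Hyperfocal distance H = f²/(N·c) + f = 327²/(9 × 0.06) + 327 = 106929/0.54 + 327 ≈ 198343.7 mm ≈ 198.3 m.
Near limit Dn = s·(H − f)/(H + s − 2f) = 21000 × (198343.7 − 327) / (198343.7 + 21000 − 2 × 327) = 21000 × 198016.7 / 218689.7 ≈ 19014.8 mm.
Far limit Df = s·(H − f)/(H − s) = 21000 × (198343.7 − 327) / (198343.7 − 21000) = 21000 × 198016.7 / 177343.7 ≈ 23448.0 mm.
Depth of field = Df − Dn = 23448.0 − 19014.8 ≈ 4433.2 mm ≈ 4.43 m.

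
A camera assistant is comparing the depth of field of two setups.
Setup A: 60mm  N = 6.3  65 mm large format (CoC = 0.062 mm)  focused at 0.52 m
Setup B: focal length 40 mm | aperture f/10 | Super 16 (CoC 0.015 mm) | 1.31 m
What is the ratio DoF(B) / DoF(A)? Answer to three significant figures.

Setup A: H = 60²/(6.3×0.062) + 60 ≈ 9276.6 mm; DoF = Df − Dn = 547.317 − 495.281 ≈ 52.036 mm.
Setup B: H = 40²/(10×0.015) + 40 ≈ 10706.7 mm; DoF = Df − Dn = 1487.05 − 1170.62 ≈ 316.43 mm.
Ratio = 316.43 / 52.036 ≈ 6.08.

6.08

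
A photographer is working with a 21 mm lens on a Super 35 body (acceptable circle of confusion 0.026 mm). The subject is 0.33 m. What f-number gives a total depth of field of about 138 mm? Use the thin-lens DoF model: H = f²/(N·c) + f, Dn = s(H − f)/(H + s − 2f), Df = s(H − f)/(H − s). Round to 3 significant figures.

f/11

Write h = H − f = f²/(N·c). The thin-lens limits are Dn = s·h/(h + (s−f)) and Df = s·h/(h − (s−f)), so DoF = Df − Dn = 2·s·(s−f)·h / (h² − (s−f)²).
That is a quadratic in h: DoF·h² − 2·s·(s−f)·h − DoF·(s−f)² = 0 ⇒ h = (s−f)·(s + √(s² + DoF²)) / DoF = 309 × (330 + √(330² + 138²)) / 138 = 309 × (330 + 357.693) / 138 ≈ 1539.8 mm.
Then N = f²/(c·h) = 21² / (0.026 × 1539.8) = 441 / 40.036 ≈ 11.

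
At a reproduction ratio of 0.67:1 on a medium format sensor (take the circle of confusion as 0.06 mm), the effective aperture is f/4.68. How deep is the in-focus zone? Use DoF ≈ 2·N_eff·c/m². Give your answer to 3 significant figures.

At magnification m, DoF ≈ 2·N_eff·c/m² = 2 × 4.68 × 0.06 / 0.67² = 0.5616 / 0.4489 ≈ 1.25 mm.

1.25 mm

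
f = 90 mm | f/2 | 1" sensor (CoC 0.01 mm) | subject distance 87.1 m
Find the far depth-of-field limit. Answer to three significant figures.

Hyperfocal distance H = f²/(N·c) + f = 90²/(2 × 0.01) + 90 = 8100/0.02 + 90 ≈ 405090.0 mm ≈ 405.1 m.
Far limit Df = s·(H − f)/(H − s) = 87100 × (405090.0 − 90) / (405090.0 − 87100) = 87100 × 405000.0 / 317990.0 ≈ 110933 mm ≈ 111 m.

111 m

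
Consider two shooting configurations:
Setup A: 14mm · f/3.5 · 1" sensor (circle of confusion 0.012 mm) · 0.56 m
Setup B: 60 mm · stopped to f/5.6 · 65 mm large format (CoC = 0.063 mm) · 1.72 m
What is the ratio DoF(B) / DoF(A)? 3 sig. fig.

Setup A: H = 14²/(3.5×0.012) + 14 ≈ 4680.7 mm; DoF = Df − Dn = 634.20 − 501.34 ≈ 132.86 mm.
Setup B: H = 60²/(5.6×0.063) + 60 ≈ 10264.1 mm; DoF = Df − Dn = 2054.17 − 1479.34 ≈ 574.83 mm.
Ratio = 574.83 / 132.86 ≈ 4.33.

4.33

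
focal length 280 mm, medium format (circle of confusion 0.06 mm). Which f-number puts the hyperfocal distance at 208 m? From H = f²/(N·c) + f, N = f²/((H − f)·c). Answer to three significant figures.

f/6.29

Rearrange H = f²/(N·c) + f for N: N = f² / ((H − f)·c).
N = 280² / ((208000 − 280) × 0.06) = 78400 / 12463 ≈ 6.29.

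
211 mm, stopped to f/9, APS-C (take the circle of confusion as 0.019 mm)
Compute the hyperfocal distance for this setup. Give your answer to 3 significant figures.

261 m

Hyperfocal distance H = f²/(N·c) + f = 211²/(9 × 0.019) + 211 = 44521/0.171 + 211 ≈ 260567.7 mm ≈ 261 m.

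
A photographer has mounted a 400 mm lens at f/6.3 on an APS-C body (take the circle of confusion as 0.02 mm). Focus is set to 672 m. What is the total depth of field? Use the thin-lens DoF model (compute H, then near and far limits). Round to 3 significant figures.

Hyperfocal distance H = f²/(N·c) + f = 400²/(6.3 × 0.02) + 400 = 160000/0.126 + 400 ≈ 1270241.3 mm ≈ 1270 m.
Near limit Dn = s·(H − f)/(H + s − 2f) = 672000 × (1270241.3 − 400) / (1270241.3 + 672000 − 2 × 400) = 672000 × 1269841.3 / 1941441.3 ≈ 439536 mm.
Far limit Df = s·(H − f)/(H − s) = 672000 × (1270241.3 − 400) / (1270241.3 − 672000) = 672000 × 1269841.3 / 598241.3 ≈ 1426403 mm.
Depth of field = Df − Dn = 1426403 − 439536 ≈ 986867 mm ≈ 987 m.

987 m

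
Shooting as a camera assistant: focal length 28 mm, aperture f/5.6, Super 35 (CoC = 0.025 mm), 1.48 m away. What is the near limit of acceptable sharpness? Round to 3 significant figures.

1.18 m

Hyperfocal distance H = f²/(N·c) + f = 28²/(5.6 × 0.025) + 28 = 784/0.14 + 28 ≈ 5628.0 mm ≈ 5.628 m.
Near limit Dn = s·(H − f)/(H + s − 2f) = 1480 × (5628.0 − 28) / (5628.0 + 1480 − 2 × 28) = 1480 × 5600.0 / 7052.0 ≈ 1175.3 mm ≈ 1.18 m.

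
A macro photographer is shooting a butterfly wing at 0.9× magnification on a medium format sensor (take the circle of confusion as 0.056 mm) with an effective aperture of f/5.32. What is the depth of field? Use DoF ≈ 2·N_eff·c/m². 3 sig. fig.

At magnification m, DoF ≈ 2·N_eff·c/m² = 2 × 5.32 × 0.056 / 0.9² = 0.5958 / 0.81 ≈ 0.736 mm.

0.736 mm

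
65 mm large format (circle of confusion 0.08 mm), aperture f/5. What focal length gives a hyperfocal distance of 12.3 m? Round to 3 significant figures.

69.9 mm

From H = f²/(N·c) + f, with f ≪ H: f ≈ √(H·N·c) = √(12300 × 5 × 0.08) = √4920.0 ≈ 70.14 mm.
Exact: f² + N·c·f − N·c·H = 0 ⇒ f = (−N·c + √((N·c)² + 4·N·c·H))/2 = (−0.4 + √19680)/2 ≈ 69.943 mm ≈ 69.9 mm.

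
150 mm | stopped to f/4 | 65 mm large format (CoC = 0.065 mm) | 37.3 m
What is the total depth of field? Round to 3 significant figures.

Hyperfocal distance H = f²/(N·c) + f = 150²/(4 × 0.065) + 150 = 22500/0.26 + 150 ≈ 86688.5 mm ≈ 86.69 m.
Near limit Dn = s·(H − f)/(H + s − 2f) = 37300 × (86688.5 − 150) / (86688.5 + 37300 − 2 × 150) = 37300 × 86538.5 / 123688.5 ≈ 26097 mm.
Far limit Df = s·(H − f)/(H − s) = 37300 × (86688.5 − 150) / (86688.5 − 37300) = 37300 × 86538.5 / 49388.5 ≈ 65357 mm.
Depth of field = Df − Dn = 65357 − 26097 ≈ 39260 mm ≈ 39.3 m.

39.3 m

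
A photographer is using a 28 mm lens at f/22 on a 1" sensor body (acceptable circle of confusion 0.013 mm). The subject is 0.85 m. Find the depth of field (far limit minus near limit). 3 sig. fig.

0.560 m

Hyperfocal distance H = f²/(N·c) + f = 28²/(22 × 0.013) + 28 = 784/0.286 + 28 ≈ 2769.3 mm ≈ 2.769 m.
Near limit Dn = s·(H − f)/(H + s − 2f) = 850 × (2769.3 − 28) / (2769.3 + 850 − 2 × 28) = 850 × 2741.3 / 3563.3 ≈ 653.92 mm.
Far limit Df = s·(H − f)/(H − s) = 850 × (2769.3 − 28) / (2769.3 − 850) = 850 × 2741.3 / 1919.3 ≈ 1214.05 mm.
Depth of field = Df − Dn = 1214.05 − 653.92 ≈ 560.13 mm ≈ 0.560 m.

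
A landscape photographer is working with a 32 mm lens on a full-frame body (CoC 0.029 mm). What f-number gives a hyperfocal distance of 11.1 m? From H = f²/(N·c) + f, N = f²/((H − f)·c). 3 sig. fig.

Rearrange H = f²/(N·c) + f for N: N = f² / ((H − f)·c).
N = 32² / ((11100 − 32) × 0.029) = 1024 / 321.0 ≈ 3.19.

f/3.19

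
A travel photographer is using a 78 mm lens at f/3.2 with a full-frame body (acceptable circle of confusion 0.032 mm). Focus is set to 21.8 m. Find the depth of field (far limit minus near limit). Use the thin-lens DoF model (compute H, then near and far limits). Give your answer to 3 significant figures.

Hyperfocal distance H = f²/(N·c) + f = 78²/(3.2 × 0.032) + 78 = 6084/0.1024 + 78 ≈ 59492.1 mm ≈ 59.49 m.
Near limit Dn = s·(H − f)/(H + s − 2f) = 21800 × (59492.1 − 78) / (59492.1 + 21800 − 2 × 78) = 21800 × 59414.1 / 81136.1 ≈ 15964 mm.
Far limit Df = s·(H − f)/(H − s) = 21800 × (59492.1 − 78) / (59492.1 − 21800) = 21800 × 59414.1 / 37692.1 ≈ 34363 mm.
Depth of field = Df − Dn = 34363 − 15964 ≈ 18399 mm ≈ 18.4 m.

18.4 m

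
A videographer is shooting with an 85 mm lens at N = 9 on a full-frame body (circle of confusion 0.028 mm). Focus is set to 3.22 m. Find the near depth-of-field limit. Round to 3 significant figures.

Hyperfocal distance H = f²/(N·c) + f = 85²/(9 × 0.028) + 85 = 7225/0.252 + 85 ≈ 28755.6 mm ≈ 28.76 m.
Near limit Dn = s·(H − f)/(H + s − 2f) = 3220 × (28755.6 − 85) / (28755.6 + 3220 − 2 × 85) = 3220 × 28670.6 / 31805.6 ≈ 2902.6 mm ≈ 2.90 m.

2.90 m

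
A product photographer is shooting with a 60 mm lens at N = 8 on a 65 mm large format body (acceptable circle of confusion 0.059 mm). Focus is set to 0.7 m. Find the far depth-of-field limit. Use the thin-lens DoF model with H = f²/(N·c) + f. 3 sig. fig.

0.764 m

Hyperfocal distance H = f²/(N·c) + f = 60²/(8 × 0.059) + 60 = 3600/0.472 + 60 ≈ 7687.1 mm ≈ 7.687 m.
Far limit Df = s·(H − f)/(H − s) = 700 × (7687.1 − 60) / (7687.1 − 700) = 700 × 7627.1 / 6987.1 ≈ 764.12 mm ≈ 0.764 m.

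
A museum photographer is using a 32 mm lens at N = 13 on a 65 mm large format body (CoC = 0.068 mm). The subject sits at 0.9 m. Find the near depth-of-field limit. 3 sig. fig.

Hyperfocal distance H = f²/(N·c) + f = 32²/(13 × 0.068) + 32 = 1024/0.884 + 32 ≈ 1190.4 mm ≈ 1.190 m.
Near limit Dn = s·(H − f)/(H + s − 2f) = 900 × (1190.4 − 32) / (1190.4 + 900 − 2 × 32) = 900 × 1158.4 / 2026.4 ≈ 514.48 mm ≈ 0.514 m.

0.514 m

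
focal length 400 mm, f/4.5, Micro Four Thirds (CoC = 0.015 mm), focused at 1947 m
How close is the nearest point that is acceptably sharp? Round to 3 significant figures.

1070 m

Hyperfocal distance H = f²/(N·c) + f = 400²/(4.5 × 0.015) + 400 = 160000/0.0675 + 400 ≈ 2370770.4 mm ≈ 2371 m.
Near limit Dn = s·(H − f)/(H + s − 2f) = 1947000 × (2370770.4 − 400) / (2370770.4 + 1947000 − 2 × 400) = 1947000 × 2370370.4 / 4316970.4 ≈ 1069062 mm ≈ 1070 m.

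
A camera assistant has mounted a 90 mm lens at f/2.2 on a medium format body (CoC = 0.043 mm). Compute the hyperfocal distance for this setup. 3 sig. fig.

85.7 m

Hyperfocal distance H = f²/(N·c) + f = 90²/(2.2 × 0.043) + 90 = 8100/0.0946 + 90 ≈ 85713.7 mm ≈ 85.7 m.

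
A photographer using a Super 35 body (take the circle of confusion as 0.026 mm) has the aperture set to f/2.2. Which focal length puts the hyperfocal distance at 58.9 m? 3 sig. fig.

From H = f²/(N·c) + f, with f ≪ H: f ≈ √(H·N·c) = √(58900 × 2.2 × 0.026) = √3369.1 ≈ 58.04 mm.
The +f correction barely moves this — solving exactly, f² + N·c·f − N·c·H = 0 ⇒ f = (−N·c + √((N·c)² + 4·N·c·H))/2 = (−0.0572 + √13476)/2 ≈ 58.015 mm, so f ≈ 58.0 mm.

58.0 mm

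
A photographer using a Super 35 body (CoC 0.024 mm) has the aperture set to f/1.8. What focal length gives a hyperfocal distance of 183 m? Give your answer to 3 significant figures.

From H = f²/(N·c) + f, with f ≪ H: f ≈ √(H·N·c) = √(183000 × 1.8 × 0.024) = √7905.6 ≈ 88.91 mm.
The +f correction barely moves this — solving exactly, f² + N·c·f − N·c·H = 0 ⇒ f = (−N·c + √((N·c)² + 4·N·c·H))/2 = (−0.0432 + √31622)/2 ≈ 88.892 mm, so f ≈ 88.9 mm.

88.9 mm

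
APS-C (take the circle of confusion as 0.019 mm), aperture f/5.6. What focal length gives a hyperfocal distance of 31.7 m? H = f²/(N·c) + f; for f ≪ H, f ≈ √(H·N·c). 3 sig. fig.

58.0 mm

From H = f²/(N·c) + f, with f ≪ H: f ≈ √(H·N·c) = √(31700 × 5.6 × 0.019) = √3372.9 ≈ 58.08 mm.
Exact: f² + N·c·f − N·c·H = 0 ⇒ f = (−N·c + √((N·c)² + 4·N·c·H))/2 = (−0.1064 + √13492)/2 ≈ 58.023 mm ≈ 58.0 mm.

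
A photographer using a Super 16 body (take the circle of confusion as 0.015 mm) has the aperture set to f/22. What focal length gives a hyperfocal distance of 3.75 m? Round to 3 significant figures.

35.0 mm

From H = f²/(N·c) + f, with f ≪ H: f ≈ √(H·N·c) = √(3750 × 22 × 0.015) = √1237.5 ≈ 35.18 mm.
Exact: f² + N·c·f − N·c·H = 0 ⇒ f = (−N·c + √((N·c)² + 4·N·c·H))/2 = (−0.33 + √4950.1)/2 ≈ 35.014 mm ≈ 35.0 mm.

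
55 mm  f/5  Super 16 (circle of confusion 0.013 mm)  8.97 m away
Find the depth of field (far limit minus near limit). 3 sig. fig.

3.57 m

Hyperfocal distance H = f²/(N·c) + f = 55²/(5 × 0.013) + 55 = 3025/0.065 + 55 ≈ 46593.5 mm ≈ 46.59 m.
Near limit Dn = s·(H − f)/(H + s − 2f) = 8970 × (46593.5 − 55) / (46593.5 + 8970 − 2 × 55) = 8970 × 46538.5 / 55453.5 ≈ 7527.9 mm.
Far limit Df = s·(H − f)/(H − s) = 8970 × (46593.5 − 55) / (46593.5 − 8970) = 8970 × 46538.5 / 37623.5 ≈ 11095.5 mm.
Depth of field = Df − Dn = 11095.5 − 7527.9 ≈ 3567.6 mm ≈ 3.57 m.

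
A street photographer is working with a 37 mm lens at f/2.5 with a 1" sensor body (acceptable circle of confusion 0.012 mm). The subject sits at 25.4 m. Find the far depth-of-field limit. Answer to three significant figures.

57.2 m

Hyperfocal distance H = f²/(N·c) + f = 37²/(2.5 × 0.012) + 37 = 1369/0.03 + 37 ≈ 45670.3 mm ≈ 45.67 m.
Far limit Df = s·(H − f)/(H − s) = 25400 × (45670.3 − 37) / (45670.3 − 25400) = 25400 × 45633.3 / 20270.3 ≈ 57181 mm ≈ 57.2 m.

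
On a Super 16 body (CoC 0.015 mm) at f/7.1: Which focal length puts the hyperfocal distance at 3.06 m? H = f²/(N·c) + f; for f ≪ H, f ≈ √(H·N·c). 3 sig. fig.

18.0 mm

From H = f²/(N·c) + f, with f ≪ H: f ≈ √(H·N·c) = √(3060 × 7.1 × 0.015) = √325.89 ≈ 18.05 mm.
Exact: f² + N·c·f − N·c·H = 0 ⇒ f = (−N·c + √((N·c)² + 4·N·c·H))/2 = (−0.1065 + √1303.6)/2 ≈ 17.999 mm ≈ 18.0 mm.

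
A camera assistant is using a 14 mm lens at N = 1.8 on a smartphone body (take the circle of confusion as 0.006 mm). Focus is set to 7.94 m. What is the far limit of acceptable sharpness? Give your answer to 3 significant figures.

14.1 m

Hyperfocal distance H = f²/(N·c) + f = 14²/(1.8 × 0.006) + 14 = 196/0.0108 + 14 ≈ 18162.1 mm ≈ 18.16 m.
Far limit Df = s·(H − f)/(H − s) = 7940 × (18162.1 − 14) / (18162.1 − 7940) = 7940 × 18148.1 / 10222.1 ≈ 14096 mm ≈ 14.1 m.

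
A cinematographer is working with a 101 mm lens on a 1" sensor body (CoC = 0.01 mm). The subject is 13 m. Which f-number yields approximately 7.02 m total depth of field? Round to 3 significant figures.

Write h = H − f = f²/(N·c). The thin-lens limits are Dn = s·h/(h + (s−f)) and Df = s·h/(h − (s−f)), so DoF = Df − Dn = 2·s·(s−f)·h / (h² − (s−f)²).
That is a quadratic in h: DoF·h² − 2·s·(s−f)·h − DoF·(s−f)² = 0 ⇒ h = (s−f)·(s + √(s² + DoF²)) / DoF = 12899 × (13000 + √(13000² + 7020²)) / 7020 = 12899 × (13000 + 14774.3) / 7020 ≈ 51034 mm.
Then N = f²/(c·h) = 101² / (0.01 × 51034) = 10201 / 510.34 ≈ 20.

f/20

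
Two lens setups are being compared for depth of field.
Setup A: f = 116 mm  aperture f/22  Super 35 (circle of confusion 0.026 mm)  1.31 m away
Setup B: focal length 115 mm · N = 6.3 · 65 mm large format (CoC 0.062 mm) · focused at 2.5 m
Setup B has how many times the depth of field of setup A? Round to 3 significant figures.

2.65

Setup A: H = 116²/(22×0.026) + 116 ≈ 23640.5 mm; DoF = Df − Dn = 1380.05 − 1246.72 ≈ 133.33 mm.
Setup B: H = 115²/(6.3×0.062) + 115 ≈ 33973.2 mm; DoF = Df − Dn = 2689.45 − 2335.49 ≈ 353.96 mm.
Ratio = 353.96 / 133.33 ≈ 2.65.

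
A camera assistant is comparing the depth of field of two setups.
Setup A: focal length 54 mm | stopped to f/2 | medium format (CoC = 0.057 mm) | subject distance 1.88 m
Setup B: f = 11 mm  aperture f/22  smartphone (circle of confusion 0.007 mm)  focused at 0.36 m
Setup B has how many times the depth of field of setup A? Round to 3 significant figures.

Setup A: H = 54²/(2×0.057) + 54 ≈ 25632.9 mm; DoF = Df − Dn = 2024.52 − 1754.74 ≈ 269.78 mm.
Setup B: H = 11²/(22×0.007) + 11 ≈ 796.7 mm; DoF = Df − Dn = 647.69 − 249.28 ≈ 398.41 mm.
Ratio = 398.41 / 269.78 ≈ 1.48.

1.48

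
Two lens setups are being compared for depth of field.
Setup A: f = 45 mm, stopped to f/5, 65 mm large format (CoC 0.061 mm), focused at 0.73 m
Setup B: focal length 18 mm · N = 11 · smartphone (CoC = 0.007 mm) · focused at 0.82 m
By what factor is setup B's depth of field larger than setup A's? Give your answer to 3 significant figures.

2.13

Setup A: H = 45²/(5×0.061) + 45 ≈ 6684.3 mm; DoF = Df − Dn = 813.98 − 661.73 ≈ 152.25 mm.
Setup B: H = 18²/(11×0.007) + 18 ≈ 4225.8 mm; DoF = Df − Dn = 1013.09 − 688.73 ≈ 324.36 mm.
Ratio = 324.36 / 152.25 ≈ 2.13.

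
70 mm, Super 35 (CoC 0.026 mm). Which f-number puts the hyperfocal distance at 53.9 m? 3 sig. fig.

f/3.50

Rearrange H = f²/(N·c) + f for N: N = f² / ((H − f)·c).
N = 70² / ((53900 − 70) × 0.026) = 4900 / 1400 ≈ 3.50.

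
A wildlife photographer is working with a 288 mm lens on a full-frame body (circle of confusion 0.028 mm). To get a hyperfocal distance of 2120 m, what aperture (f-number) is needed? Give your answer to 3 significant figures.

Rearrange H = f²/(N·c) + f for N: N = f² / ((H − f)·c).
N = 288² / ((2120000 − 288) × 0.028) = 82944 / 59352 ≈ 1.40.

f/1.40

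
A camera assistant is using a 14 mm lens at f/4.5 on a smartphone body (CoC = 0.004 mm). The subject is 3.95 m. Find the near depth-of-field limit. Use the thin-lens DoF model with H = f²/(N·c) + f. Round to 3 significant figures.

Hyperfocal distance H = f²/(N·c) + f = 14²/(4.5 × 0.004) + 14 = 196/0.018 + 14 ≈ 10902.9 mm ≈ 10.90 m.
Near limit Dn = s·(H − f)/(H + s − 2f) = 3950 × (10902.9 − 14) / (10902.9 + 3950 − 2 × 14) = 3950 × 10888.9 / 14824.9 ≈ 2901.3 mm ≈ 2.90 m.

2.90 m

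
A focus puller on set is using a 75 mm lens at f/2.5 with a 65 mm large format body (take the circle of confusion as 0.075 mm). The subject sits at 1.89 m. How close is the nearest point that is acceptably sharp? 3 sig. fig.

1.78 m

Hyperfocal distance H = f²/(N·c) + f = 75²/(2.5 × 0.075) + 75 = 5625/0.1875 + 75 ≈ 30075.0 mm ≈ 30.07 m.
Near limit Dn = s·(H − f)/(H + s − 2f) = 1890 × (30075.0 − 75) / (30075.0 + 1890 − 2 × 75) = 1890 × 30000.0 / 31815.0 ≈ 1782.2 mm ≈ 1.78 m.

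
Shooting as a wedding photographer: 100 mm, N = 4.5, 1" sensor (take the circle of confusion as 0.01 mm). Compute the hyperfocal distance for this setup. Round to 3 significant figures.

Hyperfocal distance H = f²/(N·c) + f = 100²/(4.5 × 0.01) + 100 = 10000/0.045 + 100 ≈ 222322.2 mm ≈ 222 m.

222 m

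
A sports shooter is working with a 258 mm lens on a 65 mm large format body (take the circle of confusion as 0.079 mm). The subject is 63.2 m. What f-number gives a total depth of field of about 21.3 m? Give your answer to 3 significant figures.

Write h = H − f = f²/(N·c). The thin-lens limits are Dn = s·h/(h + (s−f)) and Df = s·h/(h − (s−f)), so DoF = Df − Dn = 2·s·(s−f)·h / (h² − (s−f)²).
That is a quadratic in h: DoF·h² − 2·s·(s−f)·h − DoF·(s−f)² = 0 ⇒ h = (s−f)·(s + √(s² + DoF²)) / DoF = 62942 × (63200 + √(63200² + 21300²)) / 21300 = 62942 × (63200 + 66692.8) / 21300 ≈ 383836 mm.
Then N = f²/(c·h) = 258² / (0.079 × 383836) = 66564 / 30323 ≈ 2.20.

f/2.20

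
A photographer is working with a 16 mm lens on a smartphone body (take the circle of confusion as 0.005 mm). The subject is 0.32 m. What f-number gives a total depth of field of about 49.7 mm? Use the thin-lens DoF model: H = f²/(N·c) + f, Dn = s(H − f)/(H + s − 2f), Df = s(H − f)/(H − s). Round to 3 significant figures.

Write h = H − f = f²/(N·c). The thin-lens limits are Dn = s·h/(h + (s−f)) and Df = s·h/(h − (s−f)), so DoF = Df − Dn = 2·s·(s−f)·h / (h² − (s−f)²).
That is a quadratic in h: DoF·h² − 2·s·(s−f)·h − DoF·(s−f)² = 0 ⇒ h = (s−f)·(s + √(s² + DoF²)) / DoF = 304 × (320 + √(320² + 49.7²)) / 49.7 = 304 × (320 + 323.837) / 49.7 ≈ 3938.2 mm.
Then N = f²/(c·h) = 16² / (0.005 × 3938.2) = 256 / 19.691 ≈ 13.

f/13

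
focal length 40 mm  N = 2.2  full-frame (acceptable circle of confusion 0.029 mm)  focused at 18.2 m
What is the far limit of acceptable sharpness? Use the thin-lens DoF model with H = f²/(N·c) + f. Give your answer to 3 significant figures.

Hyperfocal distance H = f²/(N·c) + f = 40²/(2.2 × 0.029) + 40 = 1600/0.0638 + 40 ≈ 25118.4 mm ≈ 25.12 m.
Far limit Df = s·(H − f)/(H − s) = 18200 × (25118.4 − 40) / (25118.4 − 18200) = 18200 × 25078.4 / 6918.4 ≈ 65973 mm ≈ 66.0 m.

66.0 m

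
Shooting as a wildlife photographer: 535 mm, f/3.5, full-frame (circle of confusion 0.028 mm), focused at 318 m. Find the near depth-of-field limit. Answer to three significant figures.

287 m

Hyperfocal distance H = f²/(N·c) + f = 535²/(3.5 × 0.028) + 535 = 286225/0.098 + 535 ≈ 2921198.3 mm ≈ 2921 m.
Near limit Dn = s·(H − f)/(H + s − 2f) = 318000 × (2921198.3 − 535) / (2921198.3 + 318000 − 2 × 535) = 318000 × 2920663.3 / 3238128.3 ≈ 286823 mm ≈ 287 m.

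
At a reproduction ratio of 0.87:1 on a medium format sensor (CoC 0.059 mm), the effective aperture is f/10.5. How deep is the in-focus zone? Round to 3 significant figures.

At magnification m, DoF ≈ 2·N_eff·c/m² = 2 × 10.5 × 0.059 / 0.87² = 1.239 / 0.7569 ≈ 1.64 mm.

1.64 mm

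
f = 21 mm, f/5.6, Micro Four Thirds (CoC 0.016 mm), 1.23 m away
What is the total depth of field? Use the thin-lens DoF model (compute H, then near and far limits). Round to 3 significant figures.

Hyperfocal distance H = f²/(N·c) + f = 21²/(5.6 × 0.016) + 21 = 441/0.0896 + 21 ≈ 4942.9 mm ≈ 4.943 m.
Near limit Dn = s·(H − f)/(H + s − 2f) = 1230 × (4942.9 − 21) / (4942.9 + 1230 − 2 × 21) = 1230 × 4921.9 / 6130.9 ≈ 987.45 mm.
Far limit Df = s·(H − f)/(H − s) = 1230 × (4942.9 − 21) / (4942.9 − 1230) = 1230 × 4921.9 / 3712.9 ≈ 1630.52 mm.
Depth of field = Df − Dn = 1630.52 − 987.45 ≈ 643.07 mm ≈ 0.643 m.

0.643 m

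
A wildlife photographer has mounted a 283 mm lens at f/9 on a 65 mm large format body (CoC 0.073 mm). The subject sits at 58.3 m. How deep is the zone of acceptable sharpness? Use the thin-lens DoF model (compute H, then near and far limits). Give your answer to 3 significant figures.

71.7 m

Hyperfocal distance H = f²/(N·c) + f = 283²/(9 × 0.073) + 283 = 80089/0.657 + 283 ≈ 122184.1 mm ≈ 122.2 m.
Near limit Dn = s·(H − f)/(H + s − 2f) = 58300 × (122184.1 − 283) / (122184.1 + 58300 − 2 × 283) = 58300 × 121901.1 / 179918.1 ≈ 39500 mm.
Far limit Df = s·(H − f)/(H − s) = 58300 × (122184.1 − 283) / (122184.1 − 58300) = 58300 × 121901.1 / 63884.1 ≈ 111246 mm.
Depth of field = Df − Dn = 111246 − 39500 ≈ 71746 mm ≈ 71.7 m.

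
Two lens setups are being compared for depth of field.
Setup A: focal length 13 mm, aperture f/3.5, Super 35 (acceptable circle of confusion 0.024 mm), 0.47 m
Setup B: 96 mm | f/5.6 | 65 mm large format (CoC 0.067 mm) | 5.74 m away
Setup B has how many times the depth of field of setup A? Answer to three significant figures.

Setup A: H = 13²/(3.5×0.024) + 13 ≈ 2024.9 mm; DoF = Df − Dn = 608.14 − 383.00 ≈ 225.14 mm.
Setup B: H = 96²/(5.6×0.067) + 96 ≈ 24658.9 mm; DoF = Df − Dn = 7452.4 − 4667.5 ≈ 2784.9 mm.
Ratio = 2784.9 / 225.14 ≈ 12.4.

12.4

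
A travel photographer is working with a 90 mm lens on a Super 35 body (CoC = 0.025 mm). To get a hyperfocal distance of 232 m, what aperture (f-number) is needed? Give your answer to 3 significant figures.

f/1.40

Rearrange H = f²/(N·c) + f for N: N = f² / ((H − f)·c).
N = 90² / ((232000 − 90) × 0.025) = 8100 / 5798 ≈ 1.40.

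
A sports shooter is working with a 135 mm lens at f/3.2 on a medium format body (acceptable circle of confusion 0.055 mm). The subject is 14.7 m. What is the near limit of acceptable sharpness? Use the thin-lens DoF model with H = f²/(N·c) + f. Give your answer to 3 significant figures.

12.9 m

Hyperfocal distance H = f²/(N·c) + f = 135²/(3.2 × 0.055) + 135 = 18225/0.176 + 135 ≈ 103686.1 mm ≈ 103.7 m.
Near limit Dn = s·(H − f)/(H + s − 2f) = 14700 × (103686.1 − 135) / (103686.1 + 14700 − 2 × 135) = 14700 × 103551.1 / 118116.1 ≈ 12887 mm ≈ 12.9 m.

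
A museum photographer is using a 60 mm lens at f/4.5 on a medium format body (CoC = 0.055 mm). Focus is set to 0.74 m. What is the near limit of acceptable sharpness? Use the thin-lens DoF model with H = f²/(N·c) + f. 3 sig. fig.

0.707 m

Hyperfocal distance H = f²/(N·c) + f = 60²/(4.5 × 0.055) + 60 = 3600/0.2475 + 60 ≈ 14605.5 mm ≈ 14.61 m.
Near limit Dn = s·(H − f)/(H + s − 2f) = 740 × (14605.5 − 60) / (14605.5 + 740 − 2 × 60) = 740 × 14545.5 / 15225.5 ≈ 706.95 mm ≈ 0.707 m.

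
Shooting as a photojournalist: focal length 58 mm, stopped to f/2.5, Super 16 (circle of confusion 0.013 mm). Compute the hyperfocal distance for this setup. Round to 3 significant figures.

Hyperfocal distance H = f²/(N·c) + f = 58²/(2.5 × 0.013) + 58 = 3364/0.0325 + 58 ≈ 103565.7 mm ≈ 104 m.

104 m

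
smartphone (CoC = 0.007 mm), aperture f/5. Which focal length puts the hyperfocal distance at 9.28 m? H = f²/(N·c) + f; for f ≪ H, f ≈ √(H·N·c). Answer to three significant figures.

From H = f²/(N·c) + f, with f ≪ H: f ≈ √(H·N·c) = √(9280 × 5 × 0.007) = √324.80 ≈ 18.02 mm.
The +f correction barely moves this — solving exactly, f² + N·c·f − N·c·H = 0 ⇒ f = (−N·c + √((N·c)² + 4·N·c·H))/2 = (−0.035 + √1299.2)/2 ≈ 18.005 mm, so f ≈ 18.0 mm.

18.0 mm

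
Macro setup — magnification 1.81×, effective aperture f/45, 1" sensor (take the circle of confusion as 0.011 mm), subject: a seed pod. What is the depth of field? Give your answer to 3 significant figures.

0.302 mm

At magnification m, DoF ≈ 2·N_eff·c/m² = 2 × 45 × 0.011 / 1.81² = 0.99 / 3.276 ≈ 0.302 mm.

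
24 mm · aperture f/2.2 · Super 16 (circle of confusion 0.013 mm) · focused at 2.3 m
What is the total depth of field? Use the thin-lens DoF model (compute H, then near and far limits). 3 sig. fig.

Hyperfocal distance H = f²/(N·c) + f = 24²/(2.2 × 0.013) + 24 = 576/0.0286 + 24 ≈ 20163.9 mm ≈ 20.16 m.
Near limit Dn = s·(H − f)/(H + s − 2f) = 2300 × (20163.9 − 24) / (20163.9 + 2300 − 2 × 24) = 2300 × 20139.9 / 22415.9 ≈ 2066.47 mm.
Far limit Df = s·(H − f)/(H − s) = 2300 × (20163.9 − 24) / (20163.9 − 2300) = 2300 × 20139.9 / 17863.9 ≈ 2593.04 mm.
Depth of field = Df − Dn = 2593.04 − 2066.47 ≈ 526.57 mm ≈ 0.527 m.

0.527 m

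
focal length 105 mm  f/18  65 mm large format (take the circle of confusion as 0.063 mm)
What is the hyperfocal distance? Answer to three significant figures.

9.83 m

Hyperfocal distance H = f²/(N·c) + f = 105²/(18 × 0.063) + 105 = 11025/1.134 + 105 ≈ 9827.2 mm ≈ 9.83 m.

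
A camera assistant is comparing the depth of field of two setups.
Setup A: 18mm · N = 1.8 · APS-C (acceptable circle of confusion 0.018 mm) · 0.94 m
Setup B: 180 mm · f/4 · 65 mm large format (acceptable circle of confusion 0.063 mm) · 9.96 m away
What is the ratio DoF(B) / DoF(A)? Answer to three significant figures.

Setup A: H = 18²/(1.8×0.018) + 18 ≈ 10018.0 mm; DoF = Df − Dn = 1035.47 − 860.65 ≈ 174.82 mm.
Setup B: H = 180²/(4×0.063) + 180 ≈ 128751.4 mm; DoF = Df − Dn = 10780.0 − 9255.9 ≈ 1524.1 mm.
Ratio = 1524.1 / 174.82 ≈ 8.72.

8.72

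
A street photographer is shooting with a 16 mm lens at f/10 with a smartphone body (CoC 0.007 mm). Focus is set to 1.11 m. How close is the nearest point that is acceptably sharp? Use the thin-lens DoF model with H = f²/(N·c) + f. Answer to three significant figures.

Hyperfocal distance H = f²/(N·c) + f = 16²/(10 × 0.007) + 16 = 256/0.07 + 16 ≈ 3673.1 mm ≈ 3.673 m.
Near limit Dn = s·(H − f)/(H + s − 2f) = 1110 × (3673.1 − 16) / (3673.1 + 1110 − 2 × 16) = 1110 × 3657.1 / 4751.1 ≈ 854.41 mm ≈ 0.854 m.

0.854 m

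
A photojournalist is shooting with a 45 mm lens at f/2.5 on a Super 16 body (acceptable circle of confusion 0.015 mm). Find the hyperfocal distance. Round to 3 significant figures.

54.0 m

Hyperfocal distance H = f²/(N·c) + f = 45²/(2.5 × 0.015) + 45 = 2025/0.0375 + 45 ≈ 54045.0 mm ≈ 54.0 m.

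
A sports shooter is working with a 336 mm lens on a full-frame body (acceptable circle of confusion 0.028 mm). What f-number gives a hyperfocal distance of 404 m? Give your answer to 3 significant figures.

Rearrange H = f²/(N·c) + f for N: N = f² / ((H − f)·c).
N = 336² / ((404000 − 336) × 0.028) = 112896 / 11303 ≈ 9.99.

f/9.99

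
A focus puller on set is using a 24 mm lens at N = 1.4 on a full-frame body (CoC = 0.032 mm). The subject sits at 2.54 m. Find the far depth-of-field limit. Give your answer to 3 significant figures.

3.16 m

Hyperfocal distance H = f²/(N·c) + f = 24²/(1.4 × 0.032) + 24 = 576/0.0448 + 24 ≈ 12881.1 mm ≈ 12.88 m.
Far limit Df = s·(H − f)/(H − s) = 2540 × (12881.1 − 24) / (12881.1 − 2540) = 2540 × 12857.1 / 10341.1 ≈ 3158.0 mm ≈ 3.16 m.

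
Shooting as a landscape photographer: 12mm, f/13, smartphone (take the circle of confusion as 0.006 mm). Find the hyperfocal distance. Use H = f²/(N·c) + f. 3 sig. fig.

1.86 m

Hyperfocal distance H = f²/(N·c) + f = 12²/(13 × 0.006) + 12 = 144/0.078 + 12 ≈ 1858.2 mm ≈ 1.86 m.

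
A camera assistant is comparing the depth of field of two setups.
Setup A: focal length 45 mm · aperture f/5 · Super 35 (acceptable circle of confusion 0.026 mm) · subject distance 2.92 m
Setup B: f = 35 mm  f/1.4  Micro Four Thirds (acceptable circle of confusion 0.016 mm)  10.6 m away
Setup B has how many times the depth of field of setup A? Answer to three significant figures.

Setup A: H = 45²/(5×0.026) + 45 ≈ 15621.9 mm; DoF = Df − Dn = 3580.9 − 2465.0 ≈ 1115.9 mm.
Setup B: H = 35²/(1.4×0.016) + 35 ≈ 54722.5 mm; DoF = Df − Dn = 13138.1 − 8883.8 ≈ 4254.3 mm.
Ratio = 4254.3 / 1115.9 ≈ 3.81.

3.81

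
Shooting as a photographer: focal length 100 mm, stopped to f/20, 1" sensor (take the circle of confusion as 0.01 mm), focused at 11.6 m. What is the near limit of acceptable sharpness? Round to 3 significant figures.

Hyperfocal distance H = f²/(N·c) + f = 100²/(20 × 0.01) + 100 = 10000/0.2 + 100 ≈ 50100.0 mm ≈ 50.10 m.
Near limit Dn = s·(H − f)/(H + s − 2f) = 11600 × (50100.0 − 100) / (50100.0 + 11600 − 2 × 100) = 11600 × 50000.0 / 61500.0 ≈ 9430.9 mm ≈ 9.43 m.

9.43 m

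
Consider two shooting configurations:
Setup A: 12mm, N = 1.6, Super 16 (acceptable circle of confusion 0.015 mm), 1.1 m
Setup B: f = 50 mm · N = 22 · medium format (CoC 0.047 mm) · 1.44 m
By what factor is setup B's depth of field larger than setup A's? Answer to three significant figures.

6.00

Setup A: H = 12²/(1.6×0.015) + 12 ≈ 6012.0 mm; DoF = Df − Dn = 1343.65 − 931.15 ≈ 412.50 mm.
Setup B: H = 50²/(22×0.047) + 50 ≈ 2467.8 mm; DoF = Df − Dn = 3387.5 − 914.3 ≈ 2473.2 mm.
Ratio = 2473.2 / 412.50 ≈ 6.00.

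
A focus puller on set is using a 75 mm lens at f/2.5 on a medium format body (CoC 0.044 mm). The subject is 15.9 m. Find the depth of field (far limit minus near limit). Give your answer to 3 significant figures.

10.9 m

Hyperfocal distance H = f²/(N·c) + f = 75²/(2.5 × 0.044) + 75 = 5625/0.11 + 75 ≈ 51211.4 mm ≈ 51.21 m.
Near limit Dn = s·(H − f)/(H + s − 2f) = 15900 × (51211.4 − 75) / (51211.4 + 15900 − 2 × 75) = 15900 × 51136.4 / 66961.4 ≈ 12142 mm.
Far limit Df = s·(H − f)/(H − s) = 15900 × (51211.4 − 75) / (51211.4 − 15900) = 15900 × 51136.4 / 35311.4 ≈ 23026 mm.
Depth of field = Df − Dn = 23026 − 12142 ≈ 10884 mm ≈ 10.9 m.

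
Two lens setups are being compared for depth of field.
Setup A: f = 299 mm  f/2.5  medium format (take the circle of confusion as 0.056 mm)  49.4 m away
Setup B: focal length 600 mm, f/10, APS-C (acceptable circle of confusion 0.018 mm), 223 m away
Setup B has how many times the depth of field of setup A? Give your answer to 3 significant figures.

6.57

Setup A: H = 299²/(2.5×0.056) + 299 ≈ 638877.6 mm; DoF = Df − Dn = 53514.8 − 45872.8 ≈ 7642.0 mm.
Setup B: H = 600²/(10×0.018) + 600 ≈ 2000600.0 mm; DoF = Df − Dn = 250900 − 200684 ≈ 50216 mm.
Ratio = 50216 / 7642.0 ≈ 6.57.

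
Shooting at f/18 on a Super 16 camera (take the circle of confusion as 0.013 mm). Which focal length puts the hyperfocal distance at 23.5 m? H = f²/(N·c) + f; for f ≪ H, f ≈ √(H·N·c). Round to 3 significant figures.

74.0 mm

From H = f²/(N·c) + f, with f ≪ H: f ≈ √(H·N·c) = √(23500 × 18 × 0.013) = √5499.0 ≈ 74.16 mm.
Exact: f² + N·c·f − N·c·H = 0 ⇒ f = (−N·c + √((N·c)² + 4·N·c·H))/2 = (−0.234 + √21996)/2 ≈ 74.038 mm ≈ 74.0 mm.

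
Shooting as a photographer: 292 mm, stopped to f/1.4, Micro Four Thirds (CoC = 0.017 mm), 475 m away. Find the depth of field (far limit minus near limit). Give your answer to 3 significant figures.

128 m

Hyperfocal distance H = f²/(N·c) + f = 292²/(1.4 × 0.017) + 292 = 85264/0.0238 + 292 ≈ 3582813.0 mm ≈ 3583 m.
Near limit Dn = s·(H − f)/(H + s − 2f) = 475000 × (3582813.0 − 292) / (3582813.0 + 475000 − 2 × 292) = 475000 × 3582521.0 / 4057229.0 ≈ 419424 mm.
Far limit Df = s·(H − f)/(H − s) = 475000 × (3582813.0 − 292) / (3582813.0 − 475000) = 475000 × 3582521.0 / 3107813.0 ≈ 547555 mm.
Depth of field = Df − Dn = 547555 − 419424 ≈ 128131 mm ≈ 128 m.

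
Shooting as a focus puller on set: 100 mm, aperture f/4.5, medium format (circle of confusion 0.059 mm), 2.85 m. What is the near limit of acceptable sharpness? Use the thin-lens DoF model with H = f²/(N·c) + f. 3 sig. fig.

Hyperfocal distance H = f²/(N·c) + f = 100²/(4.5 × 0.059) + 100 = 10000/0.2655 + 100 ≈ 37764.8 mm ≈ 37.76 m.
Near limit Dn = s·(H − f)/(H + s − 2f) = 2850 × (37764.8 − 100) / (37764.8 + 2850 − 2 × 100) = 2850 × 37664.8 / 40414.8 ≈ 2656.1 mm ≈ 2.66 m.

2.66 m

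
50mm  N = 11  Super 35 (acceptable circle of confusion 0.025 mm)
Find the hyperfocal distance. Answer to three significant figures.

9.14 m

Hyperfocal distance H = f²/(N·c) + f = 50²/(11 × 0.025) + 50 = 2500/0.275 + 50 ≈ 9140.9 mm ≈ 9.14 m.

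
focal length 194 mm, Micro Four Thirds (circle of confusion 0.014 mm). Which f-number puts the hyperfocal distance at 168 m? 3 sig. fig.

f/16

Rearrange H = f²/(N·c) + f for N: N = f² / ((H − f)·c).
N = 194² / ((168000 − 194) × 0.014) = 37636 / 2349 ≈ 16.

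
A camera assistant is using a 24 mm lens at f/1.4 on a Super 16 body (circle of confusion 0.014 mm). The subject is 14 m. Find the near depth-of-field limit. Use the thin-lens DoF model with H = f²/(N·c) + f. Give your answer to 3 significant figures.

9.49 m

Hyperfocal distance H = f²/(N·c) + f = 24²/(1.4 × 0.014) + 24 = 576/0.0196 + 24 ≈ 29411.8 mm ≈ 29.41 m.
Near limit Dn = s·(H − f)/(H + s − 2f) = 14000 × (29411.8 − 24) / (29411.8 + 14000 − 2 × 24) = 14000 × 29387.8 / 43363.8 ≈ 9487.8 mm ≈ 9.49 m.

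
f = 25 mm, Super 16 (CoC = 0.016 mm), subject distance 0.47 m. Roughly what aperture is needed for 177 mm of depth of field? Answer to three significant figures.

f/16

Write h = H − f = f²/(N·c). The thin-lens limits are Dn = s·h/(h + (s−f)) and Df = s·h/(h − (s−f)), so DoF = Df − Dn = 2·s·(s−f)·h / (h² − (s−f)²).
That is a quadratic in h: DoF·h² − 2·s·(s−f)·h − DoF·(s−f)² = 0 ⇒ h = (s−f)·(s + √(s² + DoF²)) / DoF = 445 × (470 + √(470² + 177²)) / 177 = 445 × (470 + 502.224) / 177 ≈ 2444.3 mm.
Then N = f²/(c·h) = 25² / (0.016 × 2444.3) = 625 / 39.109 ≈ 16.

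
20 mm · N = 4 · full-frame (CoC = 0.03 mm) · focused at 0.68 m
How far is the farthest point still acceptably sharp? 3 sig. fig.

0.848 m

Hyperfocal distance H = f²/(N·c) + f = 20²/(4 × 0.03) + 20 = 400/0.12 + 20 ≈ 3353.3 mm ≈ 3.353 m.
Far limit Df = s·(H − f)/(H − s) = 680 × (3353.3 − 20) / (3353.3 − 680) = 680 × 3333.3 / 2673.3 ≈ 847.88 mm ≈ 0.848 m.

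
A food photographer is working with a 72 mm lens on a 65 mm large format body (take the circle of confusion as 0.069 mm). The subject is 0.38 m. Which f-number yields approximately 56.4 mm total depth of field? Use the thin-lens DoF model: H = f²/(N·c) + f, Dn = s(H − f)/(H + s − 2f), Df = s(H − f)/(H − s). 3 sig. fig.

f/18

Write h = H − f = f²/(N·c). The thin-lens limits are Dn = s·h/(h + (s−f)) and Df = s·h/(h − (s−f)), so DoF = Df − Dn = 2·s·(s−f)·h / (h² − (s−f)²).
That is a quadratic in h: DoF·h² − 2·s·(s−f)·h − DoF·(s−f)² = 0 ⇒ h = (s−f)·(s + √(s² + DoF²)) / DoF = 308 × (380 + √(380² + 56.4²)) / 56.4 = 308 × (380 + 384.163) / 56.4 ≈ 4173.1 mm.
Then N = f²/(c·h) = 72² / (0.069 × 4173.1) = 5184 / 287.94 ≈ 18.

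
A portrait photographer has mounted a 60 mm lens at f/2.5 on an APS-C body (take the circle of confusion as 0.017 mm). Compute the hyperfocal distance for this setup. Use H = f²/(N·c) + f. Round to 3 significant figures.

84.8 m

Hyperfocal distance H = f²/(N·c) + f = 60²/(2.5 × 0.017) + 60 = 3600/0.0425 + 60 ≈ 84765.9 mm ≈ 84.8 m.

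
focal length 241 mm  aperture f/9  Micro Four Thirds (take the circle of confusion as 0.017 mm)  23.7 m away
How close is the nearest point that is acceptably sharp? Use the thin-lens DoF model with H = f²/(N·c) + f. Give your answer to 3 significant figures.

Hyperfocal distance H = f²/(N·c) + f = 241²/(9 × 0.017) + 241 = 58081/0.153 + 241 ≈ 379855.4 mm ≈ 379.9 m.
Near limit Dn = s·(H − f)/(H + s − 2f) = 23700 × (379855.4 − 241) / (379855.4 + 23700 − 2 × 241) = 23700 × 379614.4 / 403073.4 ≈ 22321 mm ≈ 22.3 m.

22.3 m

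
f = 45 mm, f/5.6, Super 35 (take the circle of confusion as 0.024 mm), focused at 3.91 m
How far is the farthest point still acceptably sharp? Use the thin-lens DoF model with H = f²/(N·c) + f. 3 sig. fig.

5.26 m

Hyperfocal distance H = f²/(N·c) + f = 45²/(5.6 × 0.024) + 45 = 2025/0.1344 + 45 ≈ 15112.0 mm ≈ 15.11 m.
Far limit Df = s·(H − f)/(H − s) = 3910 × (15112.0 − 45) / (15112.0 − 3910) = 3910 × 15067.0 / 11202.0 ≈ 5259.1 mm ≈ 5.26 m.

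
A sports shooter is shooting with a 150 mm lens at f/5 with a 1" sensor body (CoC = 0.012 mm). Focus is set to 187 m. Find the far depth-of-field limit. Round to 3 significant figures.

Hyperfocal distance H = f²/(N·c) + f = 150²/(5 × 0.012) + 150 = 22500/0.06 + 150 ≈ 375150.0 mm ≈ 375.1 m.
Far limit Df = s·(H − f)/(H − s) = 187000 × (375150.0 − 150) / (375150.0 − 187000) = 187000 × 375000.0 / 188150.0 ≈ 372708 mm ≈ 373 m.

373 m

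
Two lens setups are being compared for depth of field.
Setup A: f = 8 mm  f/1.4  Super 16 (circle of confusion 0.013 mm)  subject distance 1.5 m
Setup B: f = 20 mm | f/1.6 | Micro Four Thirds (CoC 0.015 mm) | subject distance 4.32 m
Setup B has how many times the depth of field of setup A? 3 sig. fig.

1.54

Setup A: H = 8²/(1.4×0.013) + 8 ≈ 3524.5 mm; DoF = Df − Dn = 2605.5 − 1053.2 ≈ 1552.3 mm.
Setup B: H = 20²/(1.6×0.015) + 20 ≈ 16686.7 mm; DoF = Df − Dn = 5822.1 − 3434.0 ≈ 2388.1 mm.
Ratio = 2388.1 / 1552.3 ≈ 1.54.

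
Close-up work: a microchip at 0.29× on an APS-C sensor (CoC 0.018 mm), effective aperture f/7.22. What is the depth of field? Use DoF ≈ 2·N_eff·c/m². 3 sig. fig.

At magnification m, DoF ≈ 2·N_eff·c/m² = 2 × 7.22 × 0.018 / 0.29² = 0.2599 / 0.0841 ≈ 3.09 mm.

3.09 mm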